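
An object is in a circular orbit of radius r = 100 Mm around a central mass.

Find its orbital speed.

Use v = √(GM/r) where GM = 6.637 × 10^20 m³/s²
r = 100 Mm = 1 × 10^8 m
GM = 6.637 × 10^20 m³/s²
GM/r = (6.637 × 10^20) / (1 × 10^8) = 6.637 × 10^12 m²/s²
v = √(GM/r) = 2.57624 × 10^6 m/s ≈ 2576 km/s

Final answer: 2576 km/s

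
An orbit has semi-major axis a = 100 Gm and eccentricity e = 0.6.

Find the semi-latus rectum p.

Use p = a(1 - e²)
a = 100 Gm = 1 × 10^11 m
e = 0.6,  e² = 0.36,  1 − e² = 0.64
p = a(1 − e²) = 1 × 10^11 m × 0.64 = 6.4 × 10^10 m ≈ 64 Gm

Final answer: p = 64 Gm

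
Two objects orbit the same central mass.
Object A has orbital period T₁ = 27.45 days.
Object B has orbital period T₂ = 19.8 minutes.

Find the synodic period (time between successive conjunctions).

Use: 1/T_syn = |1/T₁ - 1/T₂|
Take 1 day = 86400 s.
T₁ = 27.45 days = 2.37168 × 10^6 s
T₂ = 19.8 minutes = 1188 s
1/T₁ = 4.21642 × 10^-7 s⁻¹
1/T₂ = 0.000841751 s⁻¹
|1/T₁ − 1/T₂| = 0.000841329 s⁻¹
T_syn = 1 / |1/T₁ − 1/T₂| = 1188.6 s ≈ 19.81 minutes

Final answer: T_syn = 19.81 minutes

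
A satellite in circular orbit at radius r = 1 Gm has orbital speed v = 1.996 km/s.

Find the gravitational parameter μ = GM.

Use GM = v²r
r = 1 Gm = 1 × 10^9 m
v = 1.996 km/s = 1996 m/s
v² = 3.98402 × 10^6 m²/s²
GM = v²r = 3.98402 × 10^6 × 1 × 10^9 = 3.98402 × 10^15 m³/s²
GM ≈ 3.984 × 10^15 m³/s²

Final answer: GM = 3.984 × 10^15 m³/s²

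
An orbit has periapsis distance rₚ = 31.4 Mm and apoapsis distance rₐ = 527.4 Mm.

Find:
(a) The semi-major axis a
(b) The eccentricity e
rₚ = 31.4 Mm = 3.14 × 10^7 m
rₐ = 527.4 Mm = 5.274 × 10^8 m
(a) a = (rₚ + rₐ)/2 = 2.794 × 10^8 m ≈ 279.4 Mm
(b) e = (rₐ − rₚ)/(rₐ + rₚ) = (4.96 × 10^8) / (5.588 × 10^8) = 0.887616

Final answer:
(a) a = 279.4 Mm
(b) e = 0.8876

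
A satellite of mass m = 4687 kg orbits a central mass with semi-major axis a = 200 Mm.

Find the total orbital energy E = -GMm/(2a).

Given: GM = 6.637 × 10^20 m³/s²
a = 200 Mm = 2 × 10^8 m
GM = 6.637 × 10^20 m³/s²
2a = 4 × 10^8 m
GMm = 6.637 × 10^20 × 4687 = 3.11076 × 10^24 m³·kg/s²
E = −GMm/(2a) = -7.7769 × 10^15 J ≈ -7.777 PJ

Final answer: -7.777 PJ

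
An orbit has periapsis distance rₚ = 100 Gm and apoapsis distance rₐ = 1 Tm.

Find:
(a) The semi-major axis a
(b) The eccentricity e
rₚ = 100 Gm = 1 × 10^11 m
rₐ = 1 Tm = 1 × 10^12 m
(a) a = (rₚ + rₐ)/2 = 5.5 × 10^11 m ≈ 550 Gm
(b) e = (rₐ − rₚ)/(rₐ + rₚ) = (9 × 10^11) / (1.1 × 10^12) = 0.818182

Final answer:
(a) a = 550 Gm
(b) e = 0.8182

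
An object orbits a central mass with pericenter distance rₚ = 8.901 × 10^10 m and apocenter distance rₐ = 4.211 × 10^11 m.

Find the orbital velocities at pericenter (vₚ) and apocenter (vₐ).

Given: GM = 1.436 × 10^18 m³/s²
rₚ = 8.901 × 10^10 m
rₐ = 4.211 × 10^11 m
GM = 1.436 × 10^18 m³/s²
a = (rₚ + rₐ)/2 = 2.55055 × 10^11 m
Vis-viva: v² = GM (2/r − 1/a)
vₚ² = 1.436 × 10^18 × (2.24694 × 10^-11 − 3.92072 × 10^-12) = 2.66359 × 10^7 m²/s²
vₚ = 5161 m/s ≈ 5.161 km/s
vₐ² = 1.436 × 10^18 × (4.74947 × 10^-12 − 3.92072 × 10^-12) = 1.19007 × 10^6 m²/s²
vₐ = 1090.91 m/s ≈ 1.091 km/s

Final answer: vₚ = 5.161 km/s, vₐ = 1.091 km/s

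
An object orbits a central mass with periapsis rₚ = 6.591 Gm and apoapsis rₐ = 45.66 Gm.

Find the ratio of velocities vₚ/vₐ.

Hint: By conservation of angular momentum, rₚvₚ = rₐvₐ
rₚ = 6.591 Gm = 6.591 × 10^9 m
rₐ = 45.66 Gm = 4.566 × 10^10 m
rₚvₚ = rₐvₐ  ⇒  vₚ/vₐ = rₐ/rₚ
vₚ/vₐ = (4.566 × 10^10) / (6.591 × 10^9) = 6.92763

Final answer: vₚ/vₐ = 6.928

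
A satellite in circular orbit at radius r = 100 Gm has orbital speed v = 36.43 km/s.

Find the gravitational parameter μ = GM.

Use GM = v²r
r = 100 Gm = 1 × 10^11 m
v = 36.43 km/s = 36430 m/s
v² = 1.32714 × 10^9 m²/s²
GM = v²r = 1.32714 × 10^9 × 1 × 10^11 = 1.32714 × 10^20 m³/s²
GM ≈ 1.327 × 10^20 m³/s²

Final answer: GM = 1.327 × 10^20 m³/s²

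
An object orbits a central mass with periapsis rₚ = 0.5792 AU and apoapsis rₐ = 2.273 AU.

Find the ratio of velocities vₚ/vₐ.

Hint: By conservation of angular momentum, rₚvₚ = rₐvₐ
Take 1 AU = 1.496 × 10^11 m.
rₚ = 0.5792 AU = 8.66483 × 10^10 m
rₐ = 2.273 AU = 3.40041 × 10^11 m
rₚvₚ = rₐvₐ  ⇒  vₚ/vₐ = rₐ/rₚ
vₚ/vₐ = (3.40041 × 10^11) / (8.66483 × 10^10) = 3.92438

Final answer: vₚ/vₐ = 3.924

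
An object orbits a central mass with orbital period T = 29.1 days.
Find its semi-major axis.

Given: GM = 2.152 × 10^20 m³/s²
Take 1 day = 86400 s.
T = 29.1 days = 2.51424 × 10^6 s
GM = 2.152 × 10^20 m³/s²
Kepler's third law: a³ = GM T² / (4π²)
T² = 6.3214 × 10^12 s²
a³ = (2.152 × 10^20) × (6.3214 × 10^12) / (4π²) = 3.44585 × 10^31 m³
a = (a³)^(1/3) = 3.25411 × 10^10 m ≈ 32.54 Gm

Final answer: 32.54 Gm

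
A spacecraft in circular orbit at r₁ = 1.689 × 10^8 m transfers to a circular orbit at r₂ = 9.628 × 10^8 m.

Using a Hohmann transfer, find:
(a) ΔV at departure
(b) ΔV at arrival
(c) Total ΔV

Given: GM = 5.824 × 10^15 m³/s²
r₁ = 1.689 × 10^8 m
r₂ = 9.628 × 10^8 m
GM = 5.824 × 10^15 m³/s²
Transfer ellipse: a_t = (r₁ + r₂)/2 = 5.6585 × 10^8 m
Circular speed at r₁: v₁ = √(GM/r₁) = 5872.13 m/s
Transfer speed at r₁ (periapsis): v₁ₜ = √(GM(2/r₁ − 1/a_t)) = 7659.73 m/s
(a) ΔV₁ = v₁ₜ − v₁ = 1787.59 m/s ≈ 1.788 km/s
Circular speed at r₂: v₂ = √(GM/r₂) = 2459.48 m/s
Transfer speed at r₂ (apoapsis): v₂ₜ = √(GM(2/r₂ − 1/a_t)) = 1343.71 m/s
(b) ΔV₂ = v₂ − v₂ₜ = 1115.76 m/s ≈ 1.116 km/s
(c) ΔV_total = ΔV₁ + ΔV₂ = 2903.36 m/s ≈ 2.903 km/s

Final answer:
(a) ΔV₁ = 1.788 km/s
(b) ΔV₂ = 1.116 km/s
(c) ΔV_total = 2.903 km/s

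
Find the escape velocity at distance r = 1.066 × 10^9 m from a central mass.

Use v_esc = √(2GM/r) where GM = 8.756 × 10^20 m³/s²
r = 1.066 × 10^9 m
GM = 8.756 × 10^20 m³/s²
2GM/r = 2 × (8.756 × 10^20) / (1.066 × 10^9) = 1.64278 × 10^12 m²/s²
v_esc = √(2GM/r) = 1.28171 × 10^6 m/s ≈ 1282 km/s

Final answer: 1282 km/s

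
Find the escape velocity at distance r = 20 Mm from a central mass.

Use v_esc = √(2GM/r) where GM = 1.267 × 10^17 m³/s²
r = 20 Mm = 2 × 10^7 m
GM = 1.267 × 10^17 m³/s²
2GM/r = 2 × (1.267 × 10^17) / (2 × 10^7) = 1.267 × 10^10 m²/s²
v_esc = √(2GM/r) = 112561 m/s ≈ 112.6 km/s

Final answer: 112.6 km/s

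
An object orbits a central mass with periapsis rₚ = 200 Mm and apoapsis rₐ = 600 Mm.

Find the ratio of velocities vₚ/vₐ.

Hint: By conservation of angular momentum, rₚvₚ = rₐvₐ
rₚ = 200 Mm = 2 × 10^8 m
rₐ = 600 Mm = 6 × 10^8 m
rₚvₚ = rₐvₐ  ⇒  vₚ/vₐ = rₐ/rₚ
vₚ/vₐ = (6 × 10^8) / (2 × 10^8) = 3

Final answer: vₚ/vₐ = 3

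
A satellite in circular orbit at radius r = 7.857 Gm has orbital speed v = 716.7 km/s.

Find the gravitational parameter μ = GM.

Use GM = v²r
r = 7.857 Gm = 7.857 × 10^9 m
v = 716.7 km/s = 716700 m/s
v² = 5.13659 × 10^11 m²/s²
GM = v²r = 5.13659 × 10^11 × 7.857 × 10^9 = 4.03582 × 10^21 m³/s²
GM ≈ 4.036 × 10^21 m³/s²

Final answer: GM = 4.036 × 10^21 m³/s²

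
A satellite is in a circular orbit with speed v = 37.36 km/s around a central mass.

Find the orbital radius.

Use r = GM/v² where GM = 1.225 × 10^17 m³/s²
v = 37.36 km/s = 37360 m/s
GM = 1.225 × 10^17 m³/s²
v² = 1.39577 × 10^9 m²/s²
r = GM/v² = (1.225 × 10^17) / (1.39577 × 10^9) = 8.77652 × 10^7 m ≈ 87.77 Mm

Final answer: 87.77 Mm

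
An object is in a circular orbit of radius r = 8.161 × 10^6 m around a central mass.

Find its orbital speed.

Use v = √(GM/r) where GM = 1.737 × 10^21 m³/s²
r = 8.161 × 10^6 m
GM = 1.737 × 10^21 m³/s²
GM/r = (1.737 × 10^21) / (8.161 × 10^6) = 2.12842 × 10^14 m²/s²
v = √(GM/r) = 1.45891 × 10^7 m/s ≈ 1.459 × 10^4 km/s

Final answer: 1.459 × 10^4 km/s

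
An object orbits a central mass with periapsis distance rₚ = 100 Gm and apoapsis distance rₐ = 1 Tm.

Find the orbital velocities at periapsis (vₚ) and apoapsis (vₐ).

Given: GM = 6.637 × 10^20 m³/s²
rₚ = 100 Gm = 1 × 10^11 m
rₐ = 1 Tm = 1 × 10^12 m
GM = 6.637 × 10^20 m³/s²
a = (rₚ + rₐ)/2 = 5.5 × 10^11 m
Vis-viva: v² = GM (2/r − 1/a)
vₚ² = 6.637 × 10^20 × (2 × 10^-11 − 1.81818 × 10^-12) = 1.20673 × 10^10 m²/s²
vₚ = 109851 m/s ≈ 109.9 km/s
vₐ² = 6.637 × 10^20 × (2 × 10^-12 − 1.81818 × 10^-12) = 1.20673 × 10^8 m²/s²
vₐ = 10985.1 m/s ≈ 10.99 km/s

Final answer: vₚ = 109.9 km/s, vₐ = 10.99 km/s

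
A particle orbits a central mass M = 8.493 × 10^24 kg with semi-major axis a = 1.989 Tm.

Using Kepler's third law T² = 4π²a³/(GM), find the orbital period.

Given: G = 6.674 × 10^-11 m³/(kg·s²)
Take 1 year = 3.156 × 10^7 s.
M = 8.493 × 10^24 kg
GM = G × M = 6.674 × 10^-11 × 8.493 × 10^24 = 5.66823 × 10^14 m³/s²
a = 1.989 Tm = 1.989 × 10^12 m
a³ = 7.86872 × 10^36 m³
T = 2π √(a³/GM) = 2π √((7.86872 × 10^36) / (5.66823 × 10^14)) = 2π × 1.17823 × 10^11 s
T = 7.40301 × 10^11 s ≈ 2.346 × 10^4 years

Final answer: 2.346 × 10^4 years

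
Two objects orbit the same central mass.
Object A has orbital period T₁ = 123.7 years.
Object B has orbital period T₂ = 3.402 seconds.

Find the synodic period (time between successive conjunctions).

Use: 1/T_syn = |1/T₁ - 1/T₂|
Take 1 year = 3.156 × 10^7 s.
T₁ = 123.7 years = 3.90397 × 10^9 s
T₂ = 3.402 seconds
1/T₁ = 2.56149 × 10^-10 s⁻¹
1/T₂ = 0.293945 s⁻¹
|1/T₁ − 1/T₂| = 0.293945 s⁻¹
T_syn = 1 / |1/T₁ − 1/T₂| = 3.402 s ≈ 3.402 seconds

Final answer: T_syn = 3.402 seconds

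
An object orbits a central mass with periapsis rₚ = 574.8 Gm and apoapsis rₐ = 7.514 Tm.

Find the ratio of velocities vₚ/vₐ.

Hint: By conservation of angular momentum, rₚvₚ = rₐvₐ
rₚ = 574.8 Gm = 5.748 × 10^11 m
rₐ = 7.514 Tm = 7.514 × 10^12 m
rₚvₚ = rₐvₐ  ⇒  vₚ/vₐ = rₐ/rₚ
vₚ/vₐ = (7.514 × 10^12) / (5.748 × 10^11) = 13.0724

Final answer: vₚ/vₐ = 13.07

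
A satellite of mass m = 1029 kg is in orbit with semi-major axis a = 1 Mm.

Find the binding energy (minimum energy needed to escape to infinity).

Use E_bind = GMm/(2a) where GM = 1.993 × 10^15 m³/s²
a = 1 Mm = 1 × 10^6 m
GM = 1.993 × 10^15 m³/s²
m = 1029 kg
GMm = 1.993 × 10^15 × 1029 = 2.0508 × 10^18 m³·kg/s²
2a = 2 × 10^6 m
E_bind = GMm/(2a) = 1.0254 × 10^12 J ≈ 1.025 TJ

Final answer: 1.025 TJ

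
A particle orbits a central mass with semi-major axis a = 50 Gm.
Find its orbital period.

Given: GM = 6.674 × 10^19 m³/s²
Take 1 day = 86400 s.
a = 50 Gm = 5 × 10^10 m
GM = 6.674 × 10^19 m³/s²
a³ = 1.25 × 10^32 m³
T = 2π √(a³/GM) = 2π √((1.25 × 10^32) / (6.674 × 10^19)) = 2π × 1.36855 × 10^6 s
T = 8.59888 × 10^6 s ≈ 99.52 days

Final answer: 99.52 days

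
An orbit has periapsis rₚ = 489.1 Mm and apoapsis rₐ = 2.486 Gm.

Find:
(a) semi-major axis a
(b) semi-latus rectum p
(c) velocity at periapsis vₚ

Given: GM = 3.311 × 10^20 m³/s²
rₚ = 489.1 Mm = 4.891 × 10^8 m
rₐ = 2.486 Gm = 2.486 × 10^9 m
GM = 3.311 × 10^20 m³/s²
a = (rₚ + rₐ)/2 = 1.48755 × 10^9 m
e = (rₐ − rₚ)/(rₐ + rₚ) = (1.9969 × 10^9) / (2.9751 × 10^9) = 0.671204
(a) a = 1.48755 × 10^9 m ≈ 1.488 Gm
(b) 1 − e² = 0.549485;  p = a(1 − e²) = 1.48755 × 10^9 × 0.549485 = 8.17386 × 10^8 m ≈ 817.4 Mm
(c) vₚ² = GM (2/rₚ − 1/a) = 3.311 × 10^20 × (4.08914 × 10^-9 − 6.72246 × 10^-10) = 1.13133 × 10^12 m²/s²;  vₚ = 1.06364 × 10^6 m/s ≈ 1064 km/s

Final answer:
(a) semi-major axis a = 1.488 Gm
(b) semi-latus rectum p = 817.4 Mm
(c) velocity at periapsis vₚ = 1064 km/s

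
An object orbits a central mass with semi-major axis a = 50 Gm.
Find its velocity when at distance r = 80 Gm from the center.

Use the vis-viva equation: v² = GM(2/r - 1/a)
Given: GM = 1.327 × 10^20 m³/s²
a = 50 Gm = 5 × 10^10 m
r = 80 Gm = 8 × 10^10 m
GM = 1.327 × 10^20 m³/s²
2/r − 1/a = 2.5 × 10^-11 − 2 × 10^-11 = 5 × 10^-12 m⁻¹
v² = GM (2/r − 1/a) = 6.635 × 10^8 m²/s²
v = 25758.5 m/s ≈ 25.76 km/s

Final answer: 25.76 km/s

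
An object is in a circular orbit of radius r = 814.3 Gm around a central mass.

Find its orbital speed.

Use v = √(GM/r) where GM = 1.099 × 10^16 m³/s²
r = 814.3 Gm = 8.143 × 10^11 m
GM = 1.099 × 10^16 m³/s²
GM/r = (1.099 × 10^16) / (8.143 × 10^11) = 13496.3 m²/s²
v = √(GM/r) = 116.173 m/s ≈ 116.2 m/s

Final answer: 116.2 m/s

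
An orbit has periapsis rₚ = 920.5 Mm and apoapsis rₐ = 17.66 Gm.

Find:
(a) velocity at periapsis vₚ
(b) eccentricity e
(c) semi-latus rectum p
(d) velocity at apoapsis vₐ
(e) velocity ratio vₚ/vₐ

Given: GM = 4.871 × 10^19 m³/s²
rₚ = 920.5 Mm = 9.205 × 10^8 m
rₐ = 17.66 Gm = 1.766 × 10^10 m
GM = 4.871 × 10^19 m³/s²
a = (rₚ + rₐ)/2 = 9.29025 × 10^9 m
e = (rₐ − rₚ)/(rₐ + rₚ) = (1.67395 × 10^10) / (1.85805 × 10^10) = 0.900918
(a) vₚ² = GM (2/rₚ − 1/a) = 4.871 × 10^19 × (2.17273 × 10^-9 − 1.0764 × 10^-10) = 1.00591 × 10^11 m²/s²;  vₚ = 317160 m/s ≈ 317.2 km/s
(b) e = 0.900918 ≈ 0.9009
(c) 1 − e² = 0.188347;  p = a(1 − e²) = 9.29025 × 10^9 × 0.188347 = 1.74979 × 10^9 m ≈ 1.75 Gm
(d) vₐ² = GM (2/rₐ − 1/a) = 4.871 × 10^19 × (1.1325 × 10^-10 − 1.0764 × 10^-10) = 2.7329 × 10^8 m²/s²;  vₐ = 16531.5 m/s ≈ 16.53 km/s
(e) vₚ/vₐ = rₐ/rₚ (angular momentum) = (1.766 × 10^10) / (9.205 × 10^8) = 19.1852 ≈ 19.19

Final answer:
(a) velocity at periapsis vₚ = 317.2 km/s
(b) eccentricity e = 0.9009
(c) semi-latus rectum p = 1.75 Gm
(d) velocity at apoapsis vₐ = 16.53 km/s
(e) velocity ratio vₚ/vₐ = 19.19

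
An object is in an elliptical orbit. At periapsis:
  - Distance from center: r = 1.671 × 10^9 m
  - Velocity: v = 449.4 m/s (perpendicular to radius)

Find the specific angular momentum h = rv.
r = 1.671 × 10^9 m
v = 449.4 m/s
h = rv = 1.671 × 10^9 × 449.4 = 7.50947 × 10^11 m²/s ≈ 7.509 × 10^11 m²/s

Final answer: h = 7.509 × 10^11 m²/s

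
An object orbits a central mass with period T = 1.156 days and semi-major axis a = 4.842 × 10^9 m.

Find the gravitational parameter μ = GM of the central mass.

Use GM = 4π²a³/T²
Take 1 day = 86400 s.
T = 1.156 days = 99878.4 s
a = 4.842 × 10^9 m
a³ = 1.13521 × 10^29 m³
T² = 9.97569 × 10^9 s²
GM = 4π² × (1.13521 × 10^29) / (9.97569 × 10^9) = 4.49253 × 10^20 m³/s²
GM ≈ 4.493 × 10^20 m³/s²

Final answer: GM = 4.493 × 10^20 m³/s²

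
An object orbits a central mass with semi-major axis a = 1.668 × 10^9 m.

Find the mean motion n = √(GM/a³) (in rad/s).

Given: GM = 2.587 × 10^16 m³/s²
a = 1.668 × 10^9 m
GM = 2.587 × 10^16 m³/s²
a³ = 4.64075 × 10^27 m³
GM/a³ = (2.587 × 10^16) / (4.64075 × 10^27) = 5.57453 × 10^-12 s⁻²
n = √(GM/a³) = 2.36104 × 10^-6 rad/s ≈ 2.361 × 10^-6 rad/s

Final answer: n = 2.361 × 10^-6 rad/s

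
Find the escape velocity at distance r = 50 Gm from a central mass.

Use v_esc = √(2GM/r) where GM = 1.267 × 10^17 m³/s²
r = 50 Gm = 5 × 10^10 m
GM = 1.267 × 10^17 m³/s²
2GM/r = 2 × (1.267 × 10^17) / (5 × 10^10) = 5.068 × 10^6 m²/s²
v_esc = √(2GM/r) = 2251.22 m/s ≈ 2.251 km/s

Final answer: 2.251 km/s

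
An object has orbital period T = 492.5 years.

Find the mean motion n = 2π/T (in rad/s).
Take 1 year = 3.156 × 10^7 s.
T = 492.5 years = 1.55433 × 10^10 s
n = 2π / (1.55433 × 10^10 s) = 4.04238 × 10^-10 rad/s ≈ 4.042 × 10^-10 rad/s

Final answer: n = 4.042 × 10^-10 rad/s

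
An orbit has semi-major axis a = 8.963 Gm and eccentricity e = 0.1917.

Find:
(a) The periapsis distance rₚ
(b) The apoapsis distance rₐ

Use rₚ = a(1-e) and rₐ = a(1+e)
a = 8.963 Gm = 8.963 × 10^9 m
e = 0.1917:  1 − e = 0.8083,  1 + e = 1.1917
(a) rₚ = a(1 − e) = 8.963 × 10^9 m × 0.8083 = 7.24479 × 10^9 m ≈ 7.245 Gm
(b) rₐ = a(1 + e) = 8.963 × 10^9 m × 1.1917 = 1.06812 × 10^10 m ≈ 10.68 Gm

Final answer:
(a) rₚ = 7.245 Gm
(b) rₐ = 10.68 Gm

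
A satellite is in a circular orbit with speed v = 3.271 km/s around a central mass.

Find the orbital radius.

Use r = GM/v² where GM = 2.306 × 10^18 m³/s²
v = 3.271 km/s = 3271 m/s
GM = 2.306 × 10^18 m³/s²
v² = 1.06994 × 10^7 m²/s²
r = GM/v² = (2.306 × 10^18) / (1.06994 × 10^7) = 2.15525 × 10^11 m ≈ 215.5 Gm

Final answer: 215.5 Gm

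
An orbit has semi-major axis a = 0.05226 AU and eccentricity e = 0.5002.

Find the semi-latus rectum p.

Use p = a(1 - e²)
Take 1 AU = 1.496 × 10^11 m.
a = 0.05226 AU = 7.8181 × 10^9 m
e = 0.5002,  e² = 0.2502,  1 − e² = 0.7498
p = a(1 − e²) = 7.8181 × 10^9 m × 0.7498 = 5.86201 × 10^9 m ≈ 0.03918 AU

Final answer: p = 0.03918 AU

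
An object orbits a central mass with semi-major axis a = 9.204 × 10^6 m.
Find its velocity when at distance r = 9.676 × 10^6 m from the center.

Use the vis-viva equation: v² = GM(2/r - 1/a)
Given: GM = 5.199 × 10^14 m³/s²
a = 9.204 × 10^6 m
r = 9.676 × 10^6 m
GM = 5.199 × 10^14 m³/s²
2/r − 1/a = 2.06697 × 10^-7 − 1.08648 × 10^-7 = 9.80486 × 10^-8 m⁻¹
v² = GM (2/r − 1/a) = 5.09755 × 10^7 m²/s²
v = 7139.71 m/s ≈ 7.14 km/s

Final answer: 7.14 km/s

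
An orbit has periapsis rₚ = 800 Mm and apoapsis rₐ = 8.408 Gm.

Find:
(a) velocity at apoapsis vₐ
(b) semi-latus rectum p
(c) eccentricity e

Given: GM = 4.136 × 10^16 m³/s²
rₚ = 800 Mm = 8 × 10^8 m
rₐ = 8.408 Gm = 8.408 × 10^9 m
GM = 4.136 × 10^16 m³/s²
a = (rₚ + rₐ)/2 = 4.604 × 10^9 m
e = (rₐ − rₚ)/(rₐ + rₚ) = (7.608 × 10^9) / (9.208 × 10^9) = 0.826238
(a) vₐ² = GM (2/rₐ − 1/a) = 4.136 × 10^16 × (2.37869 × 10^-10 − 2.17202 × 10^-10) = 854757 m²/s²;  vₐ = 924.531 m/s ≈ 924.5 m/s
(b) 1 − e² = 0.317331;  p = a(1 − e²) = 4.604 × 10^9 × 0.317331 = 1.46099 × 10^9 m ≈ 1.461 Gm
(c) e = 0.826238 ≈ 0.8262

Final answer:
(a) velocity at apoapsis vₐ = 924.5 m/s
(b) semi-latus rectum p = 1.461 Gm
(c) eccentricity e = 0.8262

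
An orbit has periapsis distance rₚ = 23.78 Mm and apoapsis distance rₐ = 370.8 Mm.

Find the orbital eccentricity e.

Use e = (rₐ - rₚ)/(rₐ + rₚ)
rₚ = 23.78 Mm = 2.378 × 10^7 m
rₐ = 370.8 Mm = 3.708 × 10^8 m
rₐ − rₚ = 3.4702 × 10^8 m
rₐ + rₚ = 3.9458 × 10^8 m
e = (rₐ − rₚ)/(rₐ + rₚ) = 0.879467

Final answer: e = 0.8795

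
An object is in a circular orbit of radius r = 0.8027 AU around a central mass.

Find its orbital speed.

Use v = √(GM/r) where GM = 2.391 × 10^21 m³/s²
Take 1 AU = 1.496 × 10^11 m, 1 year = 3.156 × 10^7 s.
r = 0.8027 AU = 1.20084 × 10^11 m
GM = 2.391 × 10^21 m³/s²
GM/r = (2.391 × 10^21) / (1.20084 × 10^11) = 1.99111 × 10^10 m²/s²
v = √(GM/r) = 141107 m/s ≈ 29.77 AU/year

Final answer: 29.77 AU/year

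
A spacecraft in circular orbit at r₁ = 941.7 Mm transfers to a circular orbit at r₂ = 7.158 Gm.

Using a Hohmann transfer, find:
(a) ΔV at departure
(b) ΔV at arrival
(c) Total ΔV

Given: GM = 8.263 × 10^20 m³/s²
r₁ = 941.7 Mm = 9.417 × 10^8 m
r₂ = 7.158 Gm = 7.158 × 10^9 m
GM = 8.263 × 10^20 m³/s²
Transfer ellipse: a_t = (r₁ + r₂)/2 = 4.04985 × 10^9 m
Circular speed at r₁: v₁ = √(GM/r₁) = 936726 m/s
Transfer speed at r₁ (periapsis): v₁ₜ = √(GM(2/r₁ − 1/a_t)) = 1.24534 × 10^6 m/s
(a) ΔV₁ = v₁ₜ − v₁ = 308617 m/s ≈ 308.6 km/s
Circular speed at r₂: v₂ = √(GM/r₂) = 339761 m/s
Transfer speed at r₂ (apoapsis): v₂ₜ = √(GM(2/r₂ − 1/a_t)) = 163836 m/s
(b) ΔV₂ = v₂ − v₂ₜ = 175924 m/s ≈ 175.9 km/s
(c) ΔV_total = ΔV₁ + ΔV₂ = 484541 m/s ≈ 484.5 km/s

Final answer:
(a) ΔV₁ = 308.6 km/s
(b) ΔV₂ = 175.9 km/s
(c) ΔV_total = 484.5 km/s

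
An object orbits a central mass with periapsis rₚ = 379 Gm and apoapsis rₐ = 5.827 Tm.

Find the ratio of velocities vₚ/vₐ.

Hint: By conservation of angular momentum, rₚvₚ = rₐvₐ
rₚ = 379 Gm = 3.79 × 10^11 m
rₐ = 5.827 Tm = 5.827 × 10^12 m
rₚvₚ = rₐvₐ  ⇒  vₚ/vₐ = rₐ/rₚ
vₚ/vₐ = (5.827 × 10^12) / (3.79 × 10^11) = 15.3747

Final answer: vₚ/vₐ = 15.37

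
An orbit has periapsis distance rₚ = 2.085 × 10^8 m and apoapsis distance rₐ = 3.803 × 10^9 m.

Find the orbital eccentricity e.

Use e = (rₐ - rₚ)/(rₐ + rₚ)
rₚ = 2.085 × 10^8 m
rₐ = 3.803 × 10^9 m
rₐ − rₚ = 3.5945 × 10^9 m
rₐ + rₚ = 4.0115 × 10^9 m
e = (rₐ − rₚ)/(rₐ + rₚ) = 0.896049

Final answer: e = 0.896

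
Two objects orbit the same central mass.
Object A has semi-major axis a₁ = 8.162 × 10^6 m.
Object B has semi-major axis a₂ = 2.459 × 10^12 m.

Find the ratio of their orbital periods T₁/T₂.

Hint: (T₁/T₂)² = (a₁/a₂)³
a₁ = 8.162 × 10^6 m
a₂ = 2.459 × 10^12 m
a₁/a₂ = 3.31924 × 10^-6
T₁/T₂ = (a₁/a₂)^(3/2) = (3.31924 × 10^-6)^1.5 = 6.04724 × 10^-9

Final answer: T₁/T₂ = 6.047 × 10^-9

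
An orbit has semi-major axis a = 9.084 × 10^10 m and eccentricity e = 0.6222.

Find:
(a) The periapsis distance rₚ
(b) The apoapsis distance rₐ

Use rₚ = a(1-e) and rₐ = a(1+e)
a = 9.084 × 10^10 m
e = 0.6222:  1 − e = 0.3778,  1 + e = 1.6222
(a) rₚ = a(1 − e) = 9.084 × 10^10 m × 0.3778 = 3.43194 × 10^10 m ≈ 3.432 × 10^10 m
(b) rₐ = a(1 + e) = 9.084 × 10^10 m × 1.6222 = 1.47361 × 10^11 m ≈ 1.474 × 10^11 m

Final answer:
(a) rₚ = 3.432 × 10^10 m
(b) rₐ = 1.474 × 10^11 m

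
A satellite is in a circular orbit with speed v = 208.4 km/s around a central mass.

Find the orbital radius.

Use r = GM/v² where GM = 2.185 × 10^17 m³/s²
v = 208.4 km/s = 208400 m/s
GM = 2.185 × 10^17 m³/s²
v² = 4.34306 × 10^10 m²/s²
r = GM/v² = (2.185 × 10^17) / (4.34306 × 10^10) = 5.03102 × 10^6 m ≈ 5.031 Mm

Final answer: 5.031 Mm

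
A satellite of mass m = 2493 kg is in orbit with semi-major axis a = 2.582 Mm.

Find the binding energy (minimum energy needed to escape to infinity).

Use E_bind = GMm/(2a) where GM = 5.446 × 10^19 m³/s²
a = 2.582 Mm = 2.582 × 10^6 m
GM = 5.446 × 10^19 m³/s²
m = 2493 kg
GMm = 5.446 × 10^19 × 2493 = 1.35769 × 10^23 m³·kg/s²
2a = 5.164 × 10^6 m
E_bind = GMm/(2a) = 2.62914 × 10^16 J ≈ 26.29 PJ

Final answer: 26.29 PJ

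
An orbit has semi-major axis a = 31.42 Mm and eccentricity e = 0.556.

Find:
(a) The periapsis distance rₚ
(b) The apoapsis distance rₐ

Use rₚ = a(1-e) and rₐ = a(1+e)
a = 31.42 Mm = 3.142 × 10^7 m
e = 0.556:  1 − e = 0.444,  1 + e = 1.556
(a) rₚ = a(1 − e) = 3.142 × 10^7 m × 0.444 = 1.39505 × 10^7 m ≈ 13.95 Mm
(b) rₐ = a(1 + e) = 3.142 × 10^7 m × 1.556 = 4.88895 × 10^7 m ≈ 48.89 Mm

Final answer:
(a) rₚ = 13.95 Mm
(b) rₐ = 48.89 Mm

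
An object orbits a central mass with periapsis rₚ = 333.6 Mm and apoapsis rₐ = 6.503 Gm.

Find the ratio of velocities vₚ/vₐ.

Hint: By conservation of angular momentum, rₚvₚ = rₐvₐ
rₚ = 333.6 Mm = 3.336 × 10^8 m
rₐ = 6.503 Gm = 6.503 × 10^9 m
rₚvₚ = rₐvₐ  ⇒  vₚ/vₐ = rₐ/rₚ
vₚ/vₐ = (6.503 × 10^9) / (3.336 × 10^8) = 19.4934

Final answer: vₚ/vₐ = 19.49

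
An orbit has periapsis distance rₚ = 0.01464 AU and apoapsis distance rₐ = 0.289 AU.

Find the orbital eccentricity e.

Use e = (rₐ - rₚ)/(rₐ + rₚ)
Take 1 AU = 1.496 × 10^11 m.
rₚ = 0.01464 AU = 2.19014 × 10^9 m
rₐ = 0.289 AU = 4.32344 × 10^10 m
rₐ − rₚ = 4.10443 × 10^10 m
rₐ + rₚ = 4.54245 × 10^10 m
e = (rₐ − rₚ)/(rₐ + rₚ) = 0.90357

Final answer: e = 0.9036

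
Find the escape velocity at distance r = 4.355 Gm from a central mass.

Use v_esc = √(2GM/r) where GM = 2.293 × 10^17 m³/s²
r = 4.355 Gm = 4.355 × 10^9 m
GM = 2.293 × 10^17 m³/s²
2GM/r = 2 × (2.293 × 10^17) / (4.355 × 10^9) = 1.05304 × 10^8 m²/s²
v_esc = √(2GM/r) = 10261.8 m/s ≈ 10.26 km/s

Final answer: 10.26 km/s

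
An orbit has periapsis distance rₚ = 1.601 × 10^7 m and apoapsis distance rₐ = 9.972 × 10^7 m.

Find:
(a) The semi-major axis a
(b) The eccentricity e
rₚ = 1.601 × 10^7 m
rₐ = 9.972 × 10^7 m
(a) a = (rₚ + rₐ)/2 = 5.7865 × 10^7 m ≈ 5.787 × 10^7 m
(b) e = (rₐ − rₚ)/(rₐ + rₚ) = (8.371 × 10^7) / (1.1573 × 10^8) = 0.723322

Final answer:
(a) a = 5.787 × 10^7 m
(b) e = 0.7233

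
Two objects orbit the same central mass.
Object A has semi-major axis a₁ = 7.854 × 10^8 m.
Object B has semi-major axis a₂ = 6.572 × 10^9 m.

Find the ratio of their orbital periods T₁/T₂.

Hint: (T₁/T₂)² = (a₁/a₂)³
a₁ = 7.854 × 10^8 m
a₂ = 6.572 × 10^9 m
a₁/a₂ = 0.119507
T₁/T₂ = (a₁/a₂)^(3/2) = (0.119507)^1.5 = 0.0413133

Final answer: T₁/T₂ = 0.04131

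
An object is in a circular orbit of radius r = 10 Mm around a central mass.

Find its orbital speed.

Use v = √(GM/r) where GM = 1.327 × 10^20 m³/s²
r = 10 Mm = 1 × 10^7 m
GM = 1.327 × 10^20 m³/s²
GM/r = (1.327 × 10^20) / (1 × 10^7) = 1.327 × 10^13 m²/s²
v = √(GM/r) = 3.6428 × 10^6 m/s ≈ 3643 km/s

Final answer: 3643 km/s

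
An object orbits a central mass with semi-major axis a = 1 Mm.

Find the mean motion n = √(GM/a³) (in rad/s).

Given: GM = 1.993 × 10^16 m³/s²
a = 1 Mm = 1 × 10^6 m
GM = 1.993 × 10^16 m³/s²
a³ = 1 × 10^18 m³
GM/a³ = (1.993 × 10^16) / (1 × 10^18) = 0.01993 s⁻²
n = √(GM/a³) = 0.141174 rad/s ≈ 0.1412 rad/s

Final answer: n = 0.1412 rad/s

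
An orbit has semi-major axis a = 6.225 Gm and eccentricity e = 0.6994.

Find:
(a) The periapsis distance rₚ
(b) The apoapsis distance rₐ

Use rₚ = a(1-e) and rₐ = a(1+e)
a = 6.225 Gm = 6.225 × 10^9 m
e = 0.6994:  1 − e = 0.3006,  1 + e = 1.6994
(a) rₚ = a(1 − e) = 6.225 × 10^9 m × 0.3006 = 1.87123 × 10^9 m ≈ 1.871 Gm
(b) rₐ = a(1 + e) = 6.225 × 10^9 m × 1.6994 = 1.05788 × 10^10 m ≈ 10.58 Gm

Final answer:
(a) rₚ = 1.871 Gm
(b) rₐ = 10.58 Gm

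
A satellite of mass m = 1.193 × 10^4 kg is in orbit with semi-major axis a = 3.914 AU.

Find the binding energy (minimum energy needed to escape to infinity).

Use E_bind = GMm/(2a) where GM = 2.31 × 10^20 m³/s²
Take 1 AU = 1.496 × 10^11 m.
a = 3.914 AU = 5.85534 × 10^11 m
GM = 2.31 × 10^20 m³/s²
m = 1.193 × 10^4 kg
GMm = 2.31 × 10^20 × 11930 = 2.75583 × 10^24 m³·kg/s²
2a = 1.17107 × 10^12 m
E_bind = GMm/(2a) = 2.35326 × 10^12 J ≈ 2.353 TJ

Final answer: 2.353 TJ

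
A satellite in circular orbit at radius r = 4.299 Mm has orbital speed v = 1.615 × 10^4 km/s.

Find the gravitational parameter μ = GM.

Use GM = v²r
r = 4.299 Mm = 4.299 × 10^6 m
v = 1.615 × 10^4 km/s = 1.615 × 10^7 m/s
v² = 2.60822 × 10^14 m²/s²
GM = v²r = 2.60822 × 10^14 × 4.299 × 10^6 = 1.12128 × 10^21 m³/s²
GM ≈ 1.121 × 10^21 m³/s²

Final answer: GM = 1.121 × 10^21 m³/s²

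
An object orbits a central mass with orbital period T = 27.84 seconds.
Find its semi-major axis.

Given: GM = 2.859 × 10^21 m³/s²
T = 27.84 seconds
GM = 2.859 × 10^21 m³/s²
Kepler's third law: a³ = GM T² / (4π²)
T² = 775.066 s²
a³ = (2.859 × 10^21) × 775.066 / (4π²) = 5.61297 × 10^22 m³
a = (a³)^(1/3) = 3.82881 × 10^7 m ≈ 3.829 × 10^7 m

Final answer: 3.829 × 10^7 m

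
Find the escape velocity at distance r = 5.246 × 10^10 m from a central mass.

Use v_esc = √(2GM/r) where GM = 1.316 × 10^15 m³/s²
r = 5.246 × 10^10 m
GM = 1.316 × 10^15 m³/s²
2GM/r = 2 × (1.316 × 10^15) / (5.246 × 10^10) = 50171.6 m²/s²
v_esc = √(2GM/r) = 223.99 m/s ≈ 224 m/s

Final answer: 224 m/s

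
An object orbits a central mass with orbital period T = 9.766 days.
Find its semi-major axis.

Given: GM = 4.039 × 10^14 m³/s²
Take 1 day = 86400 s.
T = 9.766 days = 843782 s
GM = 4.039 × 10^14 m³/s²
Kepler's third law: a³ = GM T² / (4π²)
T² = 7.11969 × 10^11 s²
a³ = (4.039 × 10^14) × (7.11969 × 10^11) / (4π²) = 7.28409 × 10^24 m³
a = (a³)^(1/3) = 1.93847 × 10^8 m ≈ 1.938 × 10^8 m

Final answer: 1.938 × 10^8 m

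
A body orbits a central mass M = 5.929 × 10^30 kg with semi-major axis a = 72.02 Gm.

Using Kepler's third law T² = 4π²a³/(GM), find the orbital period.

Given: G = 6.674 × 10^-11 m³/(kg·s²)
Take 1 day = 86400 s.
M = 5.929 × 10^30 kg
GM = G × M = 6.674 × 10^-11 × 5.929 × 10^30 = 3.95701 × 10^20 m³/s²
a = 72.02 Gm = 7.202 × 10^10 m
a³ = 3.73559 × 10^32 m³
T = 2π √(a³/GM) = 2π √((3.73559 × 10^32) / (3.95701 × 10^20)) = 2π × 971619 s
T = 6.10486 × 10^6 s ≈ 70.66 days

Final answer: 70.66 days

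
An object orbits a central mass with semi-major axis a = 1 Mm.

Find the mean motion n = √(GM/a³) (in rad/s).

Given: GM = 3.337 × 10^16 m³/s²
a = 1 Mm = 1 × 10^6 m
GM = 3.337 × 10^16 m³/s²
a³ = 1 × 10^18 m³
GM/a³ = (3.337 × 10^16) / (1 × 10^18) = 0.03337 s⁻²
n = √(GM/a³) = 0.182675 rad/s ≈ 0.1827 rad/s

Final answer: n = 0.1827 rad/s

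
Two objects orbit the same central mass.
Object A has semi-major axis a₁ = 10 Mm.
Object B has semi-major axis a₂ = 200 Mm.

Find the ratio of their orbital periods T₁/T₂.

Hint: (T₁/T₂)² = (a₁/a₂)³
a₁ = 10 Mm = 1 × 10^7 m
a₂ = 200 Mm = 2 × 10^8 m
a₁/a₂ = 0.05
T₁/T₂ = (a₁/a₂)^(3/2) = (0.05)^1.5 = 0.0111803

Final answer: T₁/T₂ = 0.01118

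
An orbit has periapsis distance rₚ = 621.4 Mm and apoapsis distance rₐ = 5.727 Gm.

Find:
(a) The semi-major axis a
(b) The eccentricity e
rₚ = 621.4 Mm = 6.214 × 10^8 m
rₐ = 5.727 Gm = 5.727 × 10^9 m
(a) a = (rₚ + rₐ)/2 = 3.1742 × 10^9 m ≈ 3.174 Gm
(b) e = (rₐ − rₚ)/(rₐ + rₚ) = (5.1056 × 10^9) / (6.3484 × 10^9) = 0.804234

Final answer:
(a) a = 3.174 Gm
(b) e = 0.8042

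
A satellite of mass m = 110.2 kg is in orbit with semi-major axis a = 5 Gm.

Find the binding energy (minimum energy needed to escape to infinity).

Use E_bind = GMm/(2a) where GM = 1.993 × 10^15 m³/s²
a = 5 Gm = 5 × 10^9 m
GM = 1.993 × 10^15 m³/s²
m = 110.2 kg
GMm = 1.993 × 10^15 × 110.2 = 2.19629 × 10^17 m³·kg/s²
2a = 1 × 10^10 m
E_bind = GMm/(2a) = 2.19629 × 10^7 J ≈ 21.96 MJ

Final answer: 21.96 MJ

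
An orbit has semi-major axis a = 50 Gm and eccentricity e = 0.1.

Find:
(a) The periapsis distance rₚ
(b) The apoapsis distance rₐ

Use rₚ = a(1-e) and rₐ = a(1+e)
a = 50 Gm = 5 × 10^10 m
e = 0.1:  1 − e = 0.9,  1 + e = 1.1
(a) rₚ = a(1 − e) = 5 × 10^10 m × 0.9 = 4.5 × 10^10 m ≈ 45 Gm
(b) rₐ = a(1 + e) = 5 × 10^10 m × 1.1 = 5.5 × 10^10 m ≈ 55 Gm

Final answer:
(a) rₚ = 45 Gm
(b) rₐ = 55 Gm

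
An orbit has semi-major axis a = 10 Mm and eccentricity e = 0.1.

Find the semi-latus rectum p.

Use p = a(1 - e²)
a = 10 Mm = 1 × 10^7 m
e = 0.1,  e² = 0.01,  1 − e² = 0.99
p = a(1 − e²) = 1 × 10^7 m × 0.99 = 9.9 × 10^6 m ≈ 9.9 Mm

Final answer: p = 9.9 Mm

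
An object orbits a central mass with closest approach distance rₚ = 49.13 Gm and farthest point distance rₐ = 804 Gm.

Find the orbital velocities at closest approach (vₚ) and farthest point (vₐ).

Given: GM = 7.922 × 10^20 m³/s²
rₚ = 49.13 Gm = 4.913 × 10^10 m
rₐ = 804 Gm = 8.04 × 10^11 m
GM = 7.922 × 10^20 m³/s²
a = (rₚ + rₐ)/2 = 4.26565 × 10^11 m
Vis-viva: v² = GM (2/r − 1/a)
vₚ² = 7.922 × 10^20 × (4.07083 × 10^-11 − 2.34431 × 10^-12) = 3.0392 × 10^10 m²/s²
vₚ = 174333 m/s ≈ 174.3 km/s
vₐ² = 7.922 × 10^20 × (2.48756 × 10^-12 − 2.34431 × 10^-12) = 1.13485 × 10^8 m²/s²
vₐ = 10653 m/s ≈ 10.65 km/s

Final answer: vₚ = 174.3 km/s, vₐ = 10.65 km/s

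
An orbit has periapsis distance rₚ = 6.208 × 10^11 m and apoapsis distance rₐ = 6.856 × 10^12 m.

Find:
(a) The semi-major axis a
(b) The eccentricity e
rₚ = 6.208 × 10^11 m
rₐ = 6.856 × 10^12 m
(a) a = (rₚ + rₐ)/2 = 3.7384 × 10^12 m ≈ 3.738 × 10^12 m
(b) e = (rₐ − rₚ)/(rₐ + rₚ) = (6.2352 × 10^12) / (7.4768 × 10^12) = 0.83394

Final answer:
(a) a = 3.738 × 10^12 m
(b) e = 0.8339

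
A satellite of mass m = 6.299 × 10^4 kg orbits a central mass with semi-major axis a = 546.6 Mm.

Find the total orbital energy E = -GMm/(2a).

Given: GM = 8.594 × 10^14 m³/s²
a = 546.6 Mm = 5.466 × 10^8 m
GM = 8.594 × 10^14 m³/s²
2a = 1.0932 × 10^9 m
GMm = 8.594 × 10^14 × 62990 = 5.41336 × 10^19 m³·kg/s²
E = −GMm/(2a) = -4.95185 × 10^10 J ≈ -49.52 GJ

Final answer: -49.52 GJ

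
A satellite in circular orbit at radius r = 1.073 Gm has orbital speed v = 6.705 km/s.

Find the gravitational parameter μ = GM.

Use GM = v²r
r = 1.073 Gm = 1.073 × 10^9 m
v = 6.705 km/s = 6705 m/s
v² = 4.4957 × 10^7 m²/s²
GM = v²r = 4.4957 × 10^7 × 1.073 × 10^9 = 4.82389 × 10^16 m³/s²
GM ≈ 4.824 × 10^16 m³/s²

Final answer: GM = 4.824 × 10^16 m³/s²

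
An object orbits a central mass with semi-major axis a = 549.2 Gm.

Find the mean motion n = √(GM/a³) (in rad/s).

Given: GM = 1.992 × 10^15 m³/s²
a = 549.2 Gm = 5.492 × 10^11 m
GM = 1.992 × 10^15 m³/s²
a³ = 1.6565 × 10^35 m³
GM/a³ = (1.992 × 10^15) / (1.6565 × 10^35) = 1.20254 × 10^-20 s⁻²
n = √(GM/a³) = 1.0966 × 10^-10 rad/s ≈ 1.097 × 10^-10 rad/s

Final answer: n = 1.097 × 10^-10 rad/s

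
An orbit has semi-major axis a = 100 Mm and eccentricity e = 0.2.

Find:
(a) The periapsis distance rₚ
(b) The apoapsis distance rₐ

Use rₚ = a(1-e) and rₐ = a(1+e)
a = 100 Mm = 1 × 10^8 m
e = 0.2:  1 − e = 0.8,  1 + e = 1.2
(a) rₚ = a(1 − e) = 1 × 10^8 m × 0.8 = 8 × 10^7 m ≈ 80 Mm
(b) rₐ = a(1 + e) = 1 × 10^8 m × 1.2 = 1.2 × 10^8 m ≈ 120 Mm

Final answer:
(a) rₚ = 80 Mm
(b) rₐ = 120 Mm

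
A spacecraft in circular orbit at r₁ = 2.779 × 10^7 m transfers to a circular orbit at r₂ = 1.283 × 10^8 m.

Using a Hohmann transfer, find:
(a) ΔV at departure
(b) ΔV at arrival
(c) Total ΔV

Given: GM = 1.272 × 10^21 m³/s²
r₁ = 2.779 × 10^7 m
r₂ = 1.283 × 10^8 m
GM = 1.272 × 10^21 m³/s²
Transfer ellipse: a_t = (r₁ + r₂)/2 = 7.8045 × 10^7 m
Circular speed at r₁: v₁ = √(GM/r₁) = 6.76549 × 10^6 m/s
Transfer speed at r₁ (periapsis): v₁ₜ = √(GM(2/r₁ − 1/a_t)) = 8.67441 × 10^6 m/s
(a) ΔV₁ = v₁ₜ − v₁ = 1.90892 × 10^6 m/s ≈ 1909 km/s
Circular speed at r₂: v₂ = √(GM/r₂) = 3.14869 × 10^6 m/s
Transfer speed at r₂ (apoapsis): v₂ₜ = √(GM(2/r₂ − 1/a_t)) = 1.87889 × 10^6 m/s
(b) ΔV₂ = v₂ − v₂ₜ = 1.2698 × 10^6 m/s ≈ 1270 km/s
(c) ΔV_total = ΔV₁ + ΔV₂ = 3.17872 × 10^6 m/s ≈ 3179 km/s

Final answer:
(a) ΔV₁ = 1909 km/s
(b) ΔV₂ = 1270 km/s
(c) ΔV_total = 3179 km/s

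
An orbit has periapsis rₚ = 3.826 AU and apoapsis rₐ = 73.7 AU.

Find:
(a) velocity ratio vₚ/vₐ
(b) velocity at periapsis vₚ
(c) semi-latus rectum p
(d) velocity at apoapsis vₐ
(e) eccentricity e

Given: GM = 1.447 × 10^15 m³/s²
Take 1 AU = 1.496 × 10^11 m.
rₚ = 3.826 AU = 5.7237 × 10^11 m
rₐ = 73.7 AU = 1.10255 × 10^13 m
GM = 1.447 × 10^15 m³/s²
a = (rₚ + rₐ)/2 = 5.79894 × 10^12 m
e = (rₐ − rₚ)/(rₐ + rₚ) = (1.04532 × 10^13) / (1.15979 × 10^13) = 0.901298
(a) vₚ/vₐ = rₐ/rₚ (angular momentum) = (1.10255 × 10^13) / (5.7237 × 10^11) = 19.2629 ≈ 19.26
(b) vₚ² = GM (2/rₚ − 1/a) = 1.447 × 10^15 × (3.49425 × 10^-12 − 1.72445 × 10^-13) = 4806.65 m²/s²;  vₚ = 69.33 m/s ≈ 69.33 m/s
(c) 1 − e² = 0.187663;  p = a(1 − e²) = 5.79894 × 10^12 × 0.187663 = 1.08824 × 10^12 m ≈ 7.274 AU
(d) vₐ² = GM (2/rₐ − 1/a) = 1.447 × 10^15 × (1.81397 × 10^-13 − 1.72445 × 10^-13) = 12.9538 m²/s²;  vₐ = 3.59914 m/s ≈ 3.599 m/s
(e) e = 0.901298 ≈ 0.9013

Final answer:
(a) velocity ratio vₚ/vₐ = 19.26
(b) velocity at periapsis vₚ = 69.33 m/s
(c) semi-latus rectum p = 7.274 AU
(d) velocity at apoapsis vₐ = 3.599 m/s
(e) eccentricity e = 0.9013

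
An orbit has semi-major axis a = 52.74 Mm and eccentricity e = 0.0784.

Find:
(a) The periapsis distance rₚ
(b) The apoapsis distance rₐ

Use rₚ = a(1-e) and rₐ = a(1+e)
a = 52.74 Mm = 5.274 × 10^7 m
e = 0.0784:  1 − e = 0.9216,  1 + e = 1.0784
(a) rₚ = a(1 − e) = 5.274 × 10^7 m × 0.9216 = 4.86052 × 10^7 m ≈ 48.61 Mm
(b) rₐ = a(1 + e) = 5.274 × 10^7 m × 1.0784 = 5.68748 × 10^7 m ≈ 56.87 Mm

Final answer:
(a) rₚ = 48.61 Mm
(b) rₐ = 56.87 Mm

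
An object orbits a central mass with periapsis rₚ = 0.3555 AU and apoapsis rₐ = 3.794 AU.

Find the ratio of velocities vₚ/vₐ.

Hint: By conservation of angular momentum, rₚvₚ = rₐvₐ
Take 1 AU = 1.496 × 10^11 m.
rₚ = 0.3555 AU = 5.31828 × 10^10 m
rₐ = 3.794 AU = 5.67582 × 10^11 m
rₚvₚ = rₐvₐ  ⇒  vₚ/vₐ = rₐ/rₚ
vₚ/vₐ = (5.67582 × 10^11) / (5.31828 × 10^10) = 10.6723

Final answer: vₚ/vₐ = 10.67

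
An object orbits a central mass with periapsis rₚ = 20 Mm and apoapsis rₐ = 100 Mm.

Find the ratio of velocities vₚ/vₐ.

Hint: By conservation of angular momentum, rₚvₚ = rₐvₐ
rₚ = 20 Mm = 2 × 10^7 m
rₐ = 100 Mm = 1 × 10^8 m
rₚvₚ = rₐvₐ  ⇒  vₚ/vₐ = rₐ/rₚ
vₚ/vₐ = (1 × 10^8) / (2 × 10^7) = 5

Final answer: vₚ/vₐ = 5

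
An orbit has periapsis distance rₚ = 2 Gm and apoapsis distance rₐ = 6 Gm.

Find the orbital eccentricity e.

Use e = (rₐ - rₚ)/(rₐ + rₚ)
rₚ = 2 Gm = 2 × 10^9 m
rₐ = 6 Gm = 6 × 10^9 m
rₐ − rₚ = 4 × 10^9 m
rₐ + rₚ = 8 × 10^9 m
e = (rₐ − rₚ)/(rₐ + rₚ) = 0.5

Final answer: e = 0.5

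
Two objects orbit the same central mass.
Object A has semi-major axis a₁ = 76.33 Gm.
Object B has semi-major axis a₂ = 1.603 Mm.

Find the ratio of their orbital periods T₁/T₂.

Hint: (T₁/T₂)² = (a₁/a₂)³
a₁ = 76.33 Gm = 7.633 × 10^10 m
a₂ = 1.603 Mm = 1.603 × 10^6 m
a₁/a₂ = 47617
T₁/T₂ = (a₁/a₂)^(3/2) = (47617)^1.5 = 1.03906 × 10^7

Final answer: T₁/T₂ = 1.039 × 10^7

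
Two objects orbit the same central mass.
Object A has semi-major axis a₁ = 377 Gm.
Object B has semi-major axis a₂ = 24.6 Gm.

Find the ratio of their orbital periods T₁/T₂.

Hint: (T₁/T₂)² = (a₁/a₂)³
a₁ = 377 Gm = 3.77 × 10^11 m
a₂ = 24.6 Gm = 2.46 × 10^10 m
a₁/a₂ = 15.3252
T₁/T₂ = (a₁/a₂)^(3/2) = (15.3252)^1.5 = 59.9942

Final answer: T₁/T₂ = 59.99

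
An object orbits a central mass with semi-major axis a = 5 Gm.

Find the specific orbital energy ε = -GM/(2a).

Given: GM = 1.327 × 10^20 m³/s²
a = 5 Gm = 5 × 10^9 m
GM = 1.327 × 10^20 m³/s²
2a = 1 × 10^10 m
ε = −GM/(2a) = -1.327 × 10^10 J/kg ≈ -13.27 GJ/kg

Final answer: -13.27 GJ/kg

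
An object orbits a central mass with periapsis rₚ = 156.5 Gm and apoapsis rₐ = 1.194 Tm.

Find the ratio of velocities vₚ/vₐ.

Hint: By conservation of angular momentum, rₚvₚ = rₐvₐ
rₚ = 156.5 Gm = 1.565 × 10^11 m
rₐ = 1.194 Tm = 1.194 × 10^12 m
rₚvₚ = rₐvₐ  ⇒  vₚ/vₐ = rₐ/rₚ
vₚ/vₐ = (1.194 × 10^12) / (1.565 × 10^11) = 7.62939

Final answer: vₚ/vₐ = 7.629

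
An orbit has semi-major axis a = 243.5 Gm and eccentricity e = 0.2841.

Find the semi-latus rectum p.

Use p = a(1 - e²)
a = 243.5 Gm = 2.435 × 10^11 m
e = 0.2841,  e² = 0.0807128,  1 − e² = 0.919287
p = a(1 − e²) = 2.435 × 10^11 m × 0.919287 = 2.23846 × 10^11 m ≈ 223.8 Gm

Final answer: p = 223.8 Gm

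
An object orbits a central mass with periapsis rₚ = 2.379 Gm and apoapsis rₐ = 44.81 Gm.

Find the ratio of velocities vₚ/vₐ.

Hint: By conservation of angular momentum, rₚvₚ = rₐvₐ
rₚ = 2.379 Gm = 2.379 × 10^9 m
rₐ = 44.81 Gm = 4.481 × 10^10 m
rₚvₚ = rₐvₐ  ⇒  vₚ/vₐ = rₐ/rₚ
vₚ/vₐ = (4.481 × 10^10) / (2.379 × 10^9) = 18.8356

Final answer: vₚ/vₐ = 18.84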